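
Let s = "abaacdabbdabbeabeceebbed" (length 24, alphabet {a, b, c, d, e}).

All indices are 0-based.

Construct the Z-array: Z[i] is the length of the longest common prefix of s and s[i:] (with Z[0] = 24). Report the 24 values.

[24, 0, 1, 1, 0, 0, 2, 0, 0, 0, 2, 0, 0, 0, 2, 0, 0, 0, 0, 0, 0, 0, 0, 0]

Z[0]=24
i=1: outside box; Z[1]=0
i=2: outside box; Z[2]=1 grow→box=[2,3)
i=3: outside box; Z[3]=1 grow→box=[3,4)
i=4: outside box; Z[4]=0
i=5: outside box; Z[5]=0
i=6: outside box; Z[6]=2 grow→box=[6,8)
i=7: min(r-i=1, Z[1]=0)=0; Z[7]=0
i=8: outside box; Z[8]=0
i=9: outside box; Z[9]=0
i=10: outside box; Z[10]=2 grow→box=[10,12)
i=11: min(r-i=1, Z[1]=0)=0; Z[11]=0
i=12: outside box; Z[12]=0
i=13: outside box; Z[13]=0
i=14: outside box; Z[14]=2 grow→box=[14,16)
i=15: min(r-i=1, Z[1]=0)=0; Z[15]=0
i=16: outside box; Z[16]=0
i=17: outside box; Z[17]=0
i=18: outside box; Z[18]=0
i=19: outside box; Z[19]=0
i=20: outside box; Z[20]=0
i=21: outside box; Z[21]=0
i=22: outside box; Z[22]=0
i=23: outside box; Z[23]=0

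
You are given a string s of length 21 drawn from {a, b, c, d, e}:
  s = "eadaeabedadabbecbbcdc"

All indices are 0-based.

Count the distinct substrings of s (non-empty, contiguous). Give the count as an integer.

rank→(start, suffix):
  0 → (11, 'abbecbbcdc')
  1 → (5, 'abedadabbecbbcdc')
  2 → (9, 'adabbecbbcdc')
  3 → (1, 'adaeabedadabbecbbcdc')
  4 → (3, 'aeabedadabbecbbcdc')
  5 → (16, 'bbcdc')
  6 → (12, 'bbecbbcdc')
  7 → (17, 'bcdc')
  8 → (13, 'becbbcdc')
  9 → (6, 'bedadabbecbbcdc')
  10 → (20, 'c')
  11 → (15, 'cbbcdc')
  12 → (18, 'cdc')
  13 → (10, 'dabbecbbcdc')
  14 → (8, 'dadabbecbbcdc')
  15 → (2, 'daeabedadabbecbbcdc')
  16 → (19, 'dc')
  17 → (4, 'eabedadabbecbbcdc')
  18 → (0, 'eadaeabedadabbecbbcdc')
  19 → (14, 'ecbbcdc')
  20 → (7, 'edadabbecbbcdc')

SA = [11, 5, 9, 1, 3, 16, 12, 17, 13, 6, 20, 15, 18, 10, 8, 2, 19, 4, 0, 14, 7]
[i] adj suffixes → lcp
  [1] 11/5 → 2 ('ab')
  [2] 5/9 → 1 ('a')
  [3] 9/1 → 3 ('ada')
  [4] 1/3 → 1 ('a')
  [5] 3/16 → 0 ('')
  [6] 16/12 → 2 ('bb')
  [7] 12/17 → 1 ('b')
  [8] 17/13 → 1 ('b')
  [9] 13/6 → 2 ('be')
  [10] 6/20 → 0 ('')
  [11] 20/15 → 1 ('c')
  [12] 15/18 → 1 ('c')
  [13] 18/10 → 0 ('')
  [14] 10/8 → 2 ('da')
  [15] 8/2 → 2 ('da')
  [16] 2/19 → 1 ('d')
  [17] 19/4 → 0 ('')
  [18] 4/0 → 2 ('ea')
  [19] 0/14 → 1 ('e')
  [20] 14/7 → 1 ('e')

n(n+1)/2 = 21·22/2 = 231
Σ LCP = 0 + 2 + 1 + 3 + 1 + 0 + 2 + 1 + 1 + 2 + 0 + 1 + 1 + 0 + 2 + 2 + 1 + 0 + 2 + 1 + 1 = 24
distinct = 231 − 24 = 207

207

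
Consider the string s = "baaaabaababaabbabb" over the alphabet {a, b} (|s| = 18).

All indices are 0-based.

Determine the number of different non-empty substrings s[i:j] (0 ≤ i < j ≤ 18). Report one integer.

rank | idx | suffix
   0 |   1 | aaaabaababaabbabb
   1 |   2 | aaabaababaabbabb
   2 |   3 | aabaababaabbabb
   3 |   6 | aababaabbabb
   4 |  11 | aabbabb
   5 |   4 | abaababaabbabb
   6 |   9 | abaabbabb
   7 |   7 | ababaabbabb
   8 |  15 | abb
   9 |  12 | abbabb
  10 |  17 | b
  11 |   0 | baaaabaababaabbabb
  12 |   5 | baababaabbabb
  13 |  10 | baabbabb
  14 |   8 | babaabbabb
  15 |  14 | babb
  16 |  16 | bb
  17 |  13 | bbabb

SA = [1, 2, 3, 6, 11, 4, 9, 7, 15, 12, 17, 0, 5, 10, 8, 14, 16, 13]
[i] adj suffixes → lcp
  [1] 1/2 → 3 ('aaa')
  [2] 2/3 → 2 ('aa')
  [3] 3/6 → 4 ('aaba')
  [4] 6/11 → 3 ('aab')
  [5] 11/4 → 1 ('a')
  [6] 4/9 → 5 ('abaab')
  [7] 9/7 → 3 ('aba')
  [8] 7/15 → 2 ('ab')
  [9] 15/12 → 3 ('abb')
  [10] 12/17 → 0 ('')
  [11] 17/0 → 1 ('b')
  [12] 0/5 → 3 ('baa')
  [13] 5/10 → 4 ('baab')
  [14] 10/8 → 2 ('ba')
  [15] 8/14 → 3 ('bab')
  [16] 14/16 → 1 ('b')
  [17] 16/13 → 2 ('bb')

n(n+1)/2 = 18·19/2 = 171
Σ LCP = 0 + 3 + 2 + 4 + 3 + 1 + 5 + 3 + 2 + 3 + 0 + 1 + 3 + 4 + 2 + 3 + 1 + 2 = 42
distinct = 171 − 42 = 129

129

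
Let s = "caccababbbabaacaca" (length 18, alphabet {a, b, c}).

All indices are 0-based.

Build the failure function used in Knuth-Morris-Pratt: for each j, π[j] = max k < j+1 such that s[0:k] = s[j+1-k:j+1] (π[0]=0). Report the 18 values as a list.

π[0] = 0
j=1 s[j]='a': π[1]=0 (border '')
j=2 s[j]='c': π[2]=1 (border 'c')
j=3 s[j]='c': k: 1→0; π[3]=1 (border 'c')
j=4 s[j]='a': π[4]=2 (border 'ca')
j=5 s[j]='b': k: 2→0; π[5]=0 (border '')
j=6 s[j]='a': π[6]=0 (border '')
j=7 s[j]='b': π[7]=0 (border '')
j=8 s[j]='b': π[8]=0 (border '')
j=9 s[j]='b': π[9]=0 (border '')
j=10 s[j]='a': π[10]=0 (border '')
j=11 s[j]='b': π[11]=0 (border '')
j=12 s[j]='a': π[12]=0 (border '')
j=13 s[j]='a': π[13]=0 (border '')
j=14 s[j]='c': π[14]=1 (border 'c')
j=15 s[j]='a': π[15]=2 (border 'ca')
j=16 s[j]='c': π[16]=3 (border 'cac')
j=17 s[j]='a': k: 3→1; π[17]=2 (border 'ca')

[0, 0, 1, 1, 2, 0, 0, 0, 0, 0, 0, 0, 0, 0, 1, 2, 3, 2]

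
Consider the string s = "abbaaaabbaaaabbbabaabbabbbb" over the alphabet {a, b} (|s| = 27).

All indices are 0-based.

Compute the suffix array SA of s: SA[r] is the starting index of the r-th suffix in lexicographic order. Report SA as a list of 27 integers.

sorted suffixes:
  #0 SA[0]=3  'aaaabbaaaabbbabaabbabbbb'
  #1 SA[1]=9  'aaaabbbabaabbabbbb'
  #2 SA[2]=4  'aaabbaaaabbbabaabbabbbb'
  #3 SA[3]=10  'aaabbbabaabbabbbb'
  #4 SA[4]=5  'aabbaaaabbbabaabbabbbb'
  #5 SA[5]=18  'aabbabbbb'
  #6 SA[6]=11  'aabbbabaabbabbbb'
  #7 SA[7]=16  'abaabbabbbb'
  #8 SA[8]=0  'abbaaaabbaaaabbbabaabbabbbb'
  #9 SA[9]=6  'abbaaaabbbabaabbabbbb'
  #10 SA[10]=19  'abbabbbb'
  #11 SA[11]=12  'abbbabaabbabbbb'
  #12 SA[12]=22  'abbbb'
  #13 SA[13]=26  'b'
  #14 SA[14]=2  'baaaabbaaaabbbabaabbabbbb'
  #15 SA[15]=8  'baaaabbbabaabbabbbb'
  #16 SA[16]=17  'baabbabbbb'
  #17 SA[17]=15  'babaabbabbbb'
  #18 SA[18]=21  'babbbb'
  #19 SA[19]=25  'bb'
  #20 SA[20]=1  'bbaaaabbaaaabbbabaabbabbbb'
  #21 SA[21]=7  'bbaaaabbbabaabbabbbb'
  #22 SA[22]=14  'bbabaabbabbbb'
  #23 SA[23]=20  'bbabbbb'
  #24 SA[24]=24  'bbb'
  #25 SA[25]=13  'bbbabaabbabbbb'
  #26 SA[26]=23  'bbbb'

[3, 9, 4, 10, 5, 18, 11, 16, 0, 6, 19, 12, 22, 26, 2, 8, 17, 15, 21, 25, 1, 7, 14, 20, 24, 13, 23]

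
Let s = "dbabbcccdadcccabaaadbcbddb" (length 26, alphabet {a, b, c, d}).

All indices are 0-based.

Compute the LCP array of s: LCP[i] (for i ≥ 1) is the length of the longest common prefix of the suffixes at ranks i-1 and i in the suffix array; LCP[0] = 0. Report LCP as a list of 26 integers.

sorted suffixes:
  #0 SA[0]=16  'aaadbcbddb'
  #1 SA[1]=17  'aadbcbddb'
  #2 SA[2]=14  'abaaadbcbddb'
  #3 SA[3]=2  'abbcccdadcccabaaadbcbddb'
  #4 SA[4]=18  'adbcbddb'
  #5 SA[5]=9  'adcccabaaadbcbddb'
  #6 SA[6]=25  'b'
  #7 SA[7]=15  'baaadbcbddb'
  #8 SA[8]=1  'babbcccdadcccabaaadbcbddb'
  #9 SA[9]=3  'bbcccdadcccabaaadbcbddb'
  #10 SA[10]=20  'bcbddb'
  #11 SA[11]=4  'bcccdadcccabaaadbcbddb'
  #12 SA[12]=22  'bddb'
  #13 SA[13]=13  'cabaaadbcbddb'
  #14 SA[14]=21  'cbddb'
  #15 SA[15]=12  'ccabaaadbcbddb'
  #16 SA[16]=11  'cccabaaadbcbddb'
  #17 SA[17]=5  'cccdadcccabaaadbcbddb'
  #18 SA[18]=6  'ccdadcccabaaadbcbddb'
  #19 SA[19]=7  'cdadcccabaaadbcbddb'
  #20 SA[20]=8  'dadcccabaaadbcbddb'
  #21 SA[21]=24  'db'
  #22 SA[22]=0  'dbabbcccdadcccabaaadbcbddb'
  #23 SA[23]=19  'dbcbddb'
  #24 SA[24]=10  'dcccabaaadbcbddb'
  #25 SA[25]=23  'ddb'

SA = [16, 17, 14, 2, 18, 9, 25, 15, 1, 3, 20, 4, 22, 13, 21, 12, 11, 5, 6, 7, 8, 24, 0, 19, 10, 23]
rank  pair      lcp
   1  s[16:],s[17:]  2  'aa'
   2  s[17:],s[14:]  1  'a'
   3  s[14:],s[2:]  2  'ab'
   4  s[2:],s[18:]  1  'a'
   5  s[18:],s[9:]  2  'ad'
   6  s[9:],s[25:]  0  ''
   7  s[25:],s[15:]  1  'b'
   8  s[15:],s[1:]  2  'ba'
   9  s[1:],s[3:]  1  'b'
  10  s[3:],s[20:]  1  'b'
  11  s[20:],s[4:]  2  'bc'
  12  s[4:],s[22:]  1  'b'
  13  s[22:],s[13:]  0  ''
  14  s[13:],s[21:]  1  'c'
  15  s[21:],s[12:]  1  'c'
  16  s[12:],s[11:]  2  'cc'
  17  s[11:],s[5:]  3  'ccc'
  18  s[5:],s[6:]  2  'cc'
  19  s[6:],s[7:]  1  'c'
  20  s[7:],s[8:]  0  ''
  21  s[8:],s[24:]  1  'd'
  22  s[24:],s[0:]  2  'db'
  23  s[0:],s[19:]  2  'db'
  24  s[19:],s[10:]  1  'd'
  25  s[10:],s[23:]  1  'd'

[0, 2, 1, 2, 1, 2, 0, 1, 2, 1, 1, 2, 1, 0, 1, 1, 2, 3, 2, 1, 0, 1, 2, 2, 1, 1]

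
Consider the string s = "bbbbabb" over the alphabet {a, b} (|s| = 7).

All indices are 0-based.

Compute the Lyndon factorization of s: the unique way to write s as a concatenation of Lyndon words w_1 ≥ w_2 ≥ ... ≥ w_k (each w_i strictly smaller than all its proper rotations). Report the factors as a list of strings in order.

["b", "b", "b", "b", "abb"]

emit factor 1: 'b' (i=0, period=1)
emit factor 2: 'b' (i=1, period=1)
emit factor 3: 'b' (i=2, period=1)
emit factor 4: 'b' (i=3, period=1)
emit factor 5: 'abb' (i=4, period=3)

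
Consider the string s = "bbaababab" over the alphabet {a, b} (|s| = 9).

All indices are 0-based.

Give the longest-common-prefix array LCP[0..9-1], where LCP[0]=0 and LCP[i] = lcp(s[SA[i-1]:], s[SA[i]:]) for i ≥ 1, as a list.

rank→(start, suffix):
  0 → (2, 'aababab')
  1 → (7, 'ab')
  2 → (5, 'abab')
  3 → (3, 'ababab')
  4 → (8, 'b')
  5 → (1, 'baababab')
  6 → (6, 'bab')
  7 → (4, 'babab')
  8 → (0, 'bbaababab')

SA = [2, 7, 5, 3, 8, 1, 6, 4, 0]
rank  pair      lcp
   1  s[2:],s[7:]  1  'a'
   2  s[7:],s[5:]  2  'ab'
   3  s[5:],s[3:]  4  'abab'
   4  s[3:],s[8:]  0  ''
   5  s[8:],s[1:]  1  'b'
   6  s[1:],s[6:]  2  'ba'
   7  s[6:],s[4:]  3  'bab'
   8  s[4:],s[0:]  1  'b'

[0, 1, 2, 4, 0, 1, 2, 3, 1]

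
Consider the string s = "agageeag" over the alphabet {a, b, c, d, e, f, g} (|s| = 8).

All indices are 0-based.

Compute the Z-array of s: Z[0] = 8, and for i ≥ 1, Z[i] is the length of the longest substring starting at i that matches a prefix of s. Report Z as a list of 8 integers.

[8, 0, 2, 0, 0, 0, 2, 0]

Z[0]=8
i=1: outside box; Z[1]=0
i=2: outside box; Z[2]=2 grow→box=[2,4)
i=3: min(r-i=1, Z[1]=0)=0; Z[3]=0
i=4: outside box; Z[4]=0
i=5: outside box; Z[5]=0
i=6: outside box; Z[6]=2 grow→box=[6,8)
i=7: min(r-i=1, Z[1]=0)=0; Z[7]=0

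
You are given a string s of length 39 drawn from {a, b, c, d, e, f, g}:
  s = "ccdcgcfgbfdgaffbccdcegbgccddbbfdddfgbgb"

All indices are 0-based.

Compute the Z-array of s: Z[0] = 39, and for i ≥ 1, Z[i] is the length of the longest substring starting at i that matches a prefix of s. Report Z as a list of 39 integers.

[39, 1, 0, 1, 0, 1, 0, 0, 0, 0, 0, 0, 0, 0, 0, 0, 4, 1, 0, 1, 0, 0, 0, 0, 3, 1, 0, 0, 0, 0, 0, 0, 0, 0, 0, 0, 0, 0, 0]

Z[0]=39
i=1: fresh scan; Z[1]=1 extend→box=[1,2)
i=2: fresh scan; Z[2]=0
i=3: fresh scan; Z[3]=1 extend→box=[3,4)
i=4: fresh scan; Z[4]=0
i=5: fresh scan; Z[5]=1 extend→box=[5,6)
i=6: fresh scan; Z[6]=0
i=7: fresh scan; Z[7]=0
i=8: fresh scan; Z[8]=0
i=9: fresh scan; Z[9]=0
i=10: fresh scan; Z[10]=0
i=11: fresh scan; Z[11]=0
i=12: fresh scan; Z[12]=0
i=13: fresh scan; Z[13]=0
i=14: fresh scan; Z[14]=0
i=15: fresh scan; Z[15]=0
i=16: fresh scan; Z[16]=4 extend→box=[16,20)
i=17: min(r-i=3, Z[1]=1)=1; Z[17]=1
i=18: min(r-i=2, Z[2]=0)=0; Z[18]=0
i=19: min(r-i=1, Z[3]=1)=1; Z[19]=1
i=20: fresh scan; Z[20]=0
i=21: fresh scan; Z[21]=0
i=22: fresh scan; Z[22]=0
i=23: fresh scan; Z[23]=0
i=24: fresh scan; Z[24]=3 extend→box=[24,27)
i=25: min(r-i=2, Z[1]=1)=1; Z[25]=1
i=26: min(r-i=1, Z[2]=0)=0; Z[26]=0
i=27: fresh scan; Z[27]=0
i=28: fresh scan; Z[28]=0
i=29: fresh scan; Z[29]=0
i=30: fresh scan; Z[30]=0
i=31: fresh scan; Z[31]=0
i=32: fresh scan; Z[32]=0
i=33: fresh scan; Z[33]=0
i=34: fresh scan; Z[34]=0
i=35: fresh scan; Z[35]=0
i=36: fresh scan; Z[36]=0
i=37: fresh scan; Z[37]=0
i=38: fresh scan; Z[38]=0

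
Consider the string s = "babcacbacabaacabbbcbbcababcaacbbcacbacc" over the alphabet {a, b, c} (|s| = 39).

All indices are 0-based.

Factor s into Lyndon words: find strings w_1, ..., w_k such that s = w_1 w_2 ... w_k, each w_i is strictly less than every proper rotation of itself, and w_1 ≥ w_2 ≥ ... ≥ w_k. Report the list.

["b", "abcacbac", "ab", "aacabbbcbbcababcaacbbcacbacc"]

emit factor 1: 'b' (i=0, period=1)
emit factor 2: 'abcacbac' (i=1, period=8)
emit factor 3: 'ab' (i=9, period=2)
emit factor 4: 'aacabbbcbbcababcaacbbcacbacc' (i=11, period=28)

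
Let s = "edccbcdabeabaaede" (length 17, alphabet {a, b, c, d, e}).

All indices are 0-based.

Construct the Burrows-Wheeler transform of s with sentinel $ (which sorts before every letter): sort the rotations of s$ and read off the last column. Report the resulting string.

rank  rotation            last
    0  $edccbcdabeabaaede  e
    1  aaede$edccbcdabeab  b
    2  abaaede$edccbcdabe  e
    3  abeabaaede$edccbcd  d
    4  aede$edccbcdabeaba  a
    5  baaede$edccbcdabea  a
    6  bcdabeabaaede$edcc  c
    7  beabaaede$edccbcda  a
    8  cbcdabeabaaede$edc  c
    9  ccbcdabeabaaede$ed  d
   10  cdabeabaaede$edccb  b
   11  dabeabaaede$edccbc  c
   12  dccbcdabeabaaede$e  e
   13  de$edccbcdabeabaae  e
   14  e$edccbcdabeabaaed  d
   15  eabaaede$edccbcdab  b
   16  edccbcdabeabaaede$  $
   17  ede$edccbcdabeabaa  a

ebedaacacdbceedb$a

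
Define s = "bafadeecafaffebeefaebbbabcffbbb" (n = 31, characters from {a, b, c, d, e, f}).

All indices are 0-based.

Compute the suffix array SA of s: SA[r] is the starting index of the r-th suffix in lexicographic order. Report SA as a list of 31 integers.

[23, 3, 18, 1, 8, 10, 30, 22, 0, 29, 21, 28, 20, 24, 14, 7, 25, 4, 19, 13, 6, 5, 15, 16, 2, 17, 9, 27, 12, 26, 11]

sorted suffixes:
  #0 SA[0]=23  'abcffbbb'
  #1 SA[1]=3  'adeecafaffebeefaebbbabcffbbb'
  #2 SA[2]=18  'aebbbabcffbbb'
  #3 SA[3]=1  'afadeecafaffebeefaebbbabcffbbb'
  #4 SA[4]=8  'afaffebeefaebbbabcffbbb'
  #5 SA[5]=10  'affebeefaebbbabcffbbb'
  #6 SA[6]=30  'b'
  #7 SA[7]=22  'babcffbbb'
  #8 SA[8]=0  'bafadeecafaffebeefaebbbabcffbbb'
  #9 SA[9]=29  'bb'
  #10 SA[10]=21  'bbabcffbbb'
  #11 SA[11]=28  'bbb'
  #12 SA[12]=20  'bbbabcffbbb'
  #13 SA[13]=24  'bcffbbb'
  #14 SA[14]=14  'beefaebbbabcffbbb'
  #15 SA[15]=7  'cafaffebeefaebbbabcffbbb'
  #16 SA[16]=25  'cffbbb'
  #17 SA[17]=4  'deecafaffebeefaebbbabcffbbb'
  #18 SA[18]=19  'ebbbabcffbbb'
  #19 SA[19]=13  'ebeefaebbbabcffbbb'
  #20 SA[20]=6  'ecafaffebeefaebbbabcffbbb'
  #21 SA[21]=5  'eecafaffebeefaebbbabcffbbb'
  #22 SA[22]=15  'eefaebbbabcffbbb'
  #23 SA[23]=16  'efaebbbabcffbbb'
  #24 SA[24]=2  'fadeecafaffebeefaebbbabcffbbb'
  #25 SA[25]=17  'faebbbabcffbbb'
  #26 SA[26]=9  'faffebeefaebbbabcffbbb'
  #27 SA[27]=27  'fbbb'
  #28 SA[28]=12  'febeefaebbbabcffbbb'
  #29 SA[29]=26  'ffbbb'
  #30 SA[30]=11  'ffebeefaebbbabcffbbb'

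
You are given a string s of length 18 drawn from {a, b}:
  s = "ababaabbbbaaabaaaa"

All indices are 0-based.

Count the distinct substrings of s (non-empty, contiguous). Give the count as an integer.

rank | idx | suffix
   0 |  17 | a
   1 |  16 | aa
   2 |  15 | aaa
   3 |  14 | aaaa
   4 |  10 | aaabaaaa
   5 |  11 | aabaaaa
   6 |   4 | aabbbbaaabaaaa
   7 |  12 | abaaaa
   8 |   2 | abaabbbbaaabaaaa
   9 |   0 | ababaabbbbaaabaaaa
  10 |   5 | abbbbaaabaaaa
  11 |  13 | baaaa
  12 |   9 | baaabaaaa
  13 |   3 | baabbbbaaabaaaa
  14 |   1 | babaabbbbaaabaaaa
  15 |   8 | bbaaabaaaa
  16 |   7 | bbbaaabaaaa
  17 |   6 | bbbbaaabaaaa

SA = [17, 16, 15, 14, 10, 11, 4, 12, 2, 0, 5, 13, 9, 3, 1, 8, 7, 6]
rank  pair      lcp
   1  s[17:],s[16:]  1  'a'
   2  s[16:],s[15:]  2  'aa'
   3  s[15:],s[14:]  3  'aaa'
   4  s[14:],s[10:]  3  'aaa'
   5  s[10:],s[11:]  2  'aa'
   6  s[11:],s[4:]  3  'aab'
   7  s[4:],s[12:]  1  'a'
   8  s[12:],s[2:]  4  'abaa'
   9  s[2:],s[0:]  3  'aba'
  10  s[0:],s[5:]  2  'ab'
  11  s[5:],s[13:]  0  ''
  12  s[13:],s[9:]  4  'baaa'
  13  s[9:],s[3:]  3  'baa'
  14  s[3:],s[1:]  2  'ba'
  15  s[1:],s[8:]  1  'b'
  16  s[8:],s[7:]  2  'bb'
  17  s[7:],s[6:]  3  'bbb'

n(n+1)/2 = 18·19/2 = 171
Σ LCP = 0 + 1 + 2 + 3 + 3 + 2 + 3 + 1 + 4 + 3 + 2 + 0 + 4 + 3 + 2 + 1 + 2 + 3 = 39
distinct = 171 − 39 = 132

132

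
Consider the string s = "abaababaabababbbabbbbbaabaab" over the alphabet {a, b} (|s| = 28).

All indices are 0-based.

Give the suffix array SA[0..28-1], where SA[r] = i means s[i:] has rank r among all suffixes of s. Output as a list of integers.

[25, 22, 2, 7, 26, 23, 0, 5, 3, 8, 10, 12, 16, 27, 24, 21, 1, 6, 4, 9, 11, 15, 20, 14, 19, 13, 18, 17]

rank | idx | suffix
   0 |  25 | aab
   1 |  22 | aabaab
   2 |   2 | aababaabababbbabbbbbaabaab
   3 |   7 | aabababbbabbbbbaabaab
   4 |  26 | ab
   5 |  23 | abaab
   6 |   0 | abaababaabababbbabbbbbaabaab
   7 |   5 | abaabababbbabbbbbaabaab
   8 |   3 | ababaabababbbabbbbbaabaab
   9 |   8 | abababbbabbbbbaabaab
  10 |  10 | ababbbabbbbbaabaab
  11 |  12 | abbbabbbbbaabaab
  12 |  16 | abbbbbaabaab
  13 |  27 | b
  14 |  24 | baab
  15 |  21 | baabaab
  16 |   1 | baababaabababbbabbbbbaabaab
  17 |   6 | baabababbbabbbbbaabaab
  18 |   4 | babaabababbbabbbbbaabaab
  19 |   9 | bababbbabbbbbaabaab
  20 |  11 | babbbabbbbbaabaab
  21 |  15 | babbbbbaabaab
  22 |  20 | bbaabaab
  23 |  14 | bbabbbbbaabaab
  24 |  19 | bbbaabaab
  25 |  13 | bbbabbbbbaabaab
  26 |  18 | bbbbaabaab
  27 |  17 | bbbbbaabaab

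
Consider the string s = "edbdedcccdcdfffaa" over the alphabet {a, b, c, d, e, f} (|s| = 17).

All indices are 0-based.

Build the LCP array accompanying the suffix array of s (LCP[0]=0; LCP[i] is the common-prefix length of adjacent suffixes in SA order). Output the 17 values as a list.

[0, 1, 0, 0, 2, 1, 2, 0, 1, 2, 1, 1, 0, 2, 0, 1, 2]

rank | idx | suffix
   0 |  16 | a
   1 |  15 | aa
   2 |   2 | bdedcccdcdfffaa
   3 |   6 | cccdcdfffaa
   4 |   7 | ccdcdfffaa
   5 |   8 | cdcdfffaa
   6 |  10 | cdfffaa
   7 |   1 | dbdedcccdcdfffaa
   8 |   5 | dcccdcdfffaa
   9 |   9 | dcdfffaa
  10 |   3 | dedcccdcdfffaa
  11 |  11 | dfffaa
  12 |   0 | edbdedcccdcdfffaa
  13 |   4 | edcccdcdfffaa
  14 |  14 | faa
  15 |  13 | ffaa
  16 |  12 | fffaa

SA = [16, 15, 2, 6, 7, 8, 10, 1, 5, 9, 3, 11, 0, 4, 14, 13, 12]
i: (SA[i-1],SA[i]) lcp shared
  1: (16,15) 1 'a'
  2: (15,2) 0 ''
  3: (2,6) 0 ''
  4: (6,7) 2 'cc'
  5: (7,8) 1 'c'
  6: (8,10) 2 'cd'
  7: (10,1) 0 ''
  8: (1,5) 1 'd'
  9: (5,9) 2 'dc'
  10: (9,3) 1 'd'
  11: (3,11) 1 'd'
  12: (11,0) 0 ''
  13: (0,4) 2 'ed'
  14: (4,14) 0 ''
  15: (14,13) 1 'f'
  16: (13,12) 2 'ff'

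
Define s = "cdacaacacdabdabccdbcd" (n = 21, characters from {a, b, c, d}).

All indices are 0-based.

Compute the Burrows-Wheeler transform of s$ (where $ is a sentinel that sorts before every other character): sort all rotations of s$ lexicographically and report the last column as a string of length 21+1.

rank  rotation                last
    0  $cdacaacacdabdabccdbcd  d
    1  aacacdabdabccdbcd$cdac  c
    2  abccdbcd$cdacaacacdabd  d
    3  abdabccdbcd$cdacaacacd  d
    4  acaacacdabdabccdbcd$cd  d
    5  acacdabdabccdbcd$cdaca  a
    6  acdabdabccdbcd$cdacaac  c
    7  bccdbcd$cdacaacacdabda  a
    8  bcd$cdacaacacdabdabccd  d
    9  bdabccdbcd$cdacaacacda  a
   10  caacacdabdabccdbcd$cda  a
   11  cacdabdabccdbcd$cdacaa  a
   12  ccdbcd$cdacaacacdabdab  b
   13  cd$cdacaacacdabdabccdb  b
   14  cdabdabccdbcd$cdacaaca  a
   15  cdacaacacdabdabccdbcd$  $
   16  cdbcd$cdacaacacdabdabc  c
   17  d$cdacaacacdabdabccdbc  c
   18  dabccdbcd$cdacaacacdab  b
   19  dabdabccdbcd$cdacaacac  c
   20  dacaacacdabdabccdbcd$c  c
   21  dbcd$cdacaacacdabdabcc  c

dcdddacadaaabba$ccbccc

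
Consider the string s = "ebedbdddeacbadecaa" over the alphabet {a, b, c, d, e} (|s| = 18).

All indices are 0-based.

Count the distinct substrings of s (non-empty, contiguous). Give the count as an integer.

sorted suffixes:
  #0 SA[0]=17  'a'
  #1 SA[1]=16  'aa'
  #2 SA[2]=9  'acbadecaa'
  #3 SA[3]=12  'adecaa'
  #4 SA[4]=11  'badecaa'
  #5 SA[5]=4  'bdddeacbadecaa'
  #6 SA[6]=1  'bedbdddeacbadecaa'
  #7 SA[7]=15  'caa'
  #8 SA[8]=10  'cbadecaa'
  #9 SA[9]=3  'dbdddeacbadecaa'
  #10 SA[10]=5  'dddeacbadecaa'
  #11 SA[11]=6  'ddeacbadecaa'
  #12 SA[12]=7  'deacbadecaa'
  #13 SA[13]=13  'decaa'
  #14 SA[14]=8  'eacbadecaa'
  #15 SA[15]=0  'ebedbdddeacbadecaa'
  #16 SA[16]=14  'ecaa'
  #17 SA[17]=2  'edbdddeacbadecaa'

SA = [17, 16, 9, 12, 11, 4, 1, 15, 10, 3, 5, 6, 7, 13, 8, 0, 14, 2]
[i] adj suffixes → lcp
  [1] 17/16 → 1 ('a')
  [2] 16/9 → 1 ('a')
  [3] 9/12 → 1 ('a')
  [4] 12/11 → 0 ('')
  [5] 11/4 → 1 ('b')
  [6] 4/1 → 1 ('b')
  [7] 1/15 → 0 ('')
  [8] 15/10 → 1 ('c')
  [9] 10/3 → 0 ('')
  [10] 3/5 → 1 ('d')
  [11] 5/6 → 2 ('dd')
  [12] 6/7 → 1 ('d')
  [13] 7/13 → 2 ('de')
  [14] 13/8 → 0 ('')
  [15] 8/0 → 1 ('e')
  [16] 0/14 → 1 ('e')
  [17] 14/2 → 1 ('e')

n(n+1)/2 = 18·19/2 = 171
Σ LCP = 0 + 1 + 1 + 1 + 0 + 1 + 1 + 0 + 1 + 0 + 1 + 2 + 1 + 2 + 0 + 1 + 1 + 1 = 15
distinct = 171 − 15 = 156

156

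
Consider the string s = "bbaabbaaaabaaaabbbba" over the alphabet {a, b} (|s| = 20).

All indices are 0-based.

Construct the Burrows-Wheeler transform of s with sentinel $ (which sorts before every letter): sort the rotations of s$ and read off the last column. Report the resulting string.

rank  rotation               last
    0  $bbaabbaaaabaaaabbbba  a
    1  a$bbaabbaaaabaaaabbbb  b
    2  aaaabaaaabbbba$bbaabb  b
    3  aaaabbbba$bbaabbaaaab  b
    4  aaabaaaabbbba$bbaabba  a
    5  aaabbbba$bbaabbaaaaba  a
    6  aabaaaabbbba$bbaabbaa  a
    7  aabbaaaabaaaabbbba$bb  b
    8  aabbbba$bbaabbaaaabaa  a
    9  abaaaabbbba$bbaabbaaa  a
   10  abbaaaabaaaabbbba$bba  a
   11  abbbba$bbaabbaaaabaaa  a
   12  ba$bbaabbaaaabaaaabbb  b
   13  baaaabaaaabbbba$bbaab  b
   14  baaaabbbba$bbaabbaaaa  a
   15  baabbaaaabaaaabbbba$b  b
   16  bba$bbaabbaaaabaaaabb  b
   17  bbaaaabaaaabbbba$bbaa  a
   18  bbaabbaaaabaaaabbbba$  $
   19  bbba$bbaabbaaaabaaaab  b
   20  bbbba$bbaabbaaaabaaaa  a

abbbaaabaaaabbabba$ba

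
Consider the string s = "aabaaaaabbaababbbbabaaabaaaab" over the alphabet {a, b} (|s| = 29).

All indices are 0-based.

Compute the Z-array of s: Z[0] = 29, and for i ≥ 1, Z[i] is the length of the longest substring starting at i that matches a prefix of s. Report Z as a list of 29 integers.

[29, 1, 0, 2, 2, 2, 3, 1, 0, 0, 4, 1, 0, 1, 0, 0, 0, 0, 1, 0, 2, 7, 1, 0, 2, 2, 3, 1, 0]

Z[0]=29
i=1: outside box; Z[1]=1 grow→box=[1,2)
i=2: outside box; Z[2]=0
i=3: outside box; Z[3]=2 grow→box=[3,5)
i=4: min(r-i=1, Z[1]=1)=1; Z[4]=2 grow→box=[4,6)
i=5: min(r-i=1, Z[1]=1)=1; Z[5]=2 grow→box=[5,7)
i=6: min(r-i=1, Z[1]=1)=1; Z[6]=3 grow→box=[6,9)
i=7: min(r-i=2, Z[1]=1)=1; Z[7]=1
i=8: min(r-i=1, Z[2]=0)=0; Z[8]=0
i=9: outside box; Z[9]=0
i=10: outside box; Z[10]=4 grow→box=[10,14)
i=11: min(r-i=3, Z[1]=1)=1; Z[11]=1
i=12: min(r-i=2, Z[2]=0)=0; Z[12]=0
i=13: min(r-i=1, Z[3]=2)=1; Z[13]=1
i=14: outside box; Z[14]=0
i=15: outside box; Z[15]=0
i=16: outside box; Z[16]=0
i=17: outside box; Z[17]=0
i=18: outside box; Z[18]=1 grow→box=[18,19)
i=19: outside box; Z[19]=0
i=20: outside box; Z[20]=2 grow→box=[20,22)
i=21: min(r-i=1, Z[1]=1)=1; Z[21]=7 grow→box=[21,28)
i=22: min(r-i=6, Z[1]=1)=1; Z[22]=1
i=23: min(r-i=5, Z[2]=0)=0; Z[23]=0
i=24: min(r-i=4, Z[3]=2)=2; Z[24]=2
i=25: min(r-i=3, Z[4]=2)=2; Z[25]=2
i=26: min(r-i=2, Z[5]=2)=2; Z[26]=3 grow→box=[26,29)
i=27: min(r-i=2, Z[1]=1)=1; Z[27]=1
i=28: min(r-i=1, Z[2]=0)=0; Z[28]=0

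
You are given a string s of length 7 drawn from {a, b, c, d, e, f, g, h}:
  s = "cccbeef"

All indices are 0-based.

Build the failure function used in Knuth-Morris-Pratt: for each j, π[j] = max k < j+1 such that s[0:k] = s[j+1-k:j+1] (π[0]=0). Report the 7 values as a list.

π[0] = 0
j=1 s[j]='c': π[1]=1 (border 'c')
j=2 s[j]='c': π[2]=2 (border 'cc')
j=3 s[j]='b': k: 2→1→0; π[3]=0 (border '')
j=4 s[j]='e': π[4]=0 (border '')
j=5 s[j]='e': π[5]=0 (border '')
j=6 s[j]='f': π[6]=0 (border '')

[0, 1, 2, 0, 0, 0, 0]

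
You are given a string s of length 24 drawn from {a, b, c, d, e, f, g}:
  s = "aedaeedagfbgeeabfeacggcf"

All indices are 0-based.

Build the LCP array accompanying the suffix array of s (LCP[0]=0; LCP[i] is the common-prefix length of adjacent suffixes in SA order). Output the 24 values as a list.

rank | idx | suffix
   0 |  14 | abfeacggcf
   1 |  18 | acggcf
   2 |   0 | aedaeedagfbgeeabfeacggcf
   3 |   3 | aeedagfbgeeabfeacggcf
   4 |   7 | agfbgeeabfeacggcf
   5 |  15 | bfeacggcf
   6 |  10 | bgeeabfeacggcf
   7 |  22 | cf
   8 |  19 | cggcf
   9 |   2 | daeedagfbgeeabfeacggcf
  10 |   6 | dagfbgeeabfeacggcf
  11 |  13 | eabfeacggcf
  12 |  17 | eacggcf
  13 |   1 | edaeedagfbgeeabfeacggcf
  14 |   5 | edagfbgeeabfeacggcf
  15 |  12 | eeabfeacggcf
  16 |   4 | eedagfbgeeabfeacggcf
  17 |  23 | f
  18 |   9 | fbgeeabfeacggcf
  19 |  16 | feacggcf
  20 |  21 | gcf
  21 |  11 | geeabfeacggcf
  22 |   8 | gfbgeeabfeacggcf
  23 |  20 | ggcf

SA = [14, 18, 0, 3, 7, 15, 10, 22, 19, 2, 6, 13, 17, 1, 5, 12, 4, 23, 9, 16, 21, 11, 8, 20]
i: (SA[i-1],SA[i]) lcp shared
  1: (14,18) 1 'a'
  2: (18,0) 1 'a'
  3: (0,3) 2 'ae'
  4: (3,7) 1 'a'
  5: (7,15) 0 ''
  6: (15,10) 1 'b'
  7: (10,22) 0 ''
  8: (22,19) 1 'c'
  9: (19,2) 0 ''
  10: (2,6) 2 'da'
  11: (6,13) 0 ''
  12: (13,17) 2 'ea'
  13: (17,1) 1 'e'
  14: (1,5) 3 'eda'
  15: (5,12) 1 'e'
  16: (12,4) 2 'ee'
  17: (4,23) 0 ''
  18: (23,9) 1 'f'
  19: (9,16) 1 'f'
  20: (16,21) 0 ''
  21: (21,11) 1 'g'
  22: (11,8) 1 'g'
  23: (8,20) 1 'g'

[0, 1, 1, 2, 1, 0, 1, 0, 1, 0, 2, 0, 2, 1, 3, 1, 2, 0, 1, 1, 0, 1, 1, 1]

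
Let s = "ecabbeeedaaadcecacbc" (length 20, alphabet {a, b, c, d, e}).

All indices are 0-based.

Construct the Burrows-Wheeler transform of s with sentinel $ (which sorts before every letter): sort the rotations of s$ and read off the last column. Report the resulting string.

cdaccaacbbeeadea$ceeb

rank  rotation               last
    0  $ecabbeeedaaadcecacbc  c
    1  aaadcecacbc$ecabbeeed  d
    2  aadcecacbc$ecabbeeeda  a
    3  abbeeedaaadcecacbc$ec  c
    4  acbc$ecabbeeedaaadcec  c
    5  adcecacbc$ecabbeeedaa  a
    6  bbeeedaaadcecacbc$eca  a
    7  bc$ecabbeeedaaadcecac  c
    8  beeedaaadcecacbc$ecab  b
    9  c$ecabbeeedaaadcecacb  b
   10  cabbeeedaaadcecacbc$e  e
   11  cacbc$ecabbeeedaaadce  e
   12  cbc$ecabbeeedaaadceca  a
   13  cecacbc$ecabbeeedaaad  d
   14  daaadcecacbc$ecabbeee  e
   15  dcecacbc$ecabbeeedaaa  a
   16  ecabbeeedaaadcecacbc$  $
   17  ecacbc$ecabbeeedaaadc  c
   18  edaaadcecacbc$ecabbee  e
   19  eedaaadcecacbc$ecabbe  e
   20  eeedaaadcecacbc$ecabb  b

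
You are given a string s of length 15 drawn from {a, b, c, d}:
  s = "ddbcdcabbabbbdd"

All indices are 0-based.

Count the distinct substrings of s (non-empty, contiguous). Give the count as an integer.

sorted suffixes:
  #0 SA[0]=6  'abbabbbdd'
  #1 SA[1]=9  'abbbdd'
  #2 SA[2]=8  'babbbdd'
  #3 SA[3]=7  'bbabbbdd'
  #4 SA[4]=10  'bbbdd'
  #5 SA[5]=11  'bbdd'
  #6 SA[6]=2  'bcdcabbabbbdd'
  #7 SA[7]=12  'bdd'
  #8 SA[8]=5  'cabbabbbdd'
  #9 SA[9]=3  'cdcabbabbbdd'
  #10 SA[10]=14  'd'
  #11 SA[11]=1  'dbcdcabbabbbdd'
  #12 SA[12]=4  'dcabbabbbdd'
  #13 SA[13]=13  'dd'
  #14 SA[14]=0  'ddbcdcabbabbbdd'

SA = [6, 9, 8, 7, 10, 11, 2, 12, 5, 3, 14, 1, 4, 13, 0]
[i] adj suffixes → lcp
  [1] 6/9 → 3 ('abb')
  [2] 9/8 → 0 ('')
  [3] 8/7 → 1 ('b')
  [4] 7/10 → 2 ('bb')
  [5] 10/11 → 2 ('bb')
  [6] 11/2 → 1 ('b')
  [7] 2/12 → 1 ('b')
  [8] 12/5 → 0 ('')
  [9] 5/3 → 1 ('c')
  [10] 3/14 → 0 ('')
  [11] 14/1 → 1 ('d')
  [12] 1/4 → 1 ('d')
  [13] 4/13 → 1 ('d')
  [14] 13/0 → 2 ('dd')

n(n+1)/2 = 15·16/2 = 120
Σ LCP = 0 + 3 + 0 + 1 + 2 + 2 + 1 + 1 + 0 + 1 + 0 + 1 + 1 + 1 + 2 = 16
distinct = 120 − 16 = 104

104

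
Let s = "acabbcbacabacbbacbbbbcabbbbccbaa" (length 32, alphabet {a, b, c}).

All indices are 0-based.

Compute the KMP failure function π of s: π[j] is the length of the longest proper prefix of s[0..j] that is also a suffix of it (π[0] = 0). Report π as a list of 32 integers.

[0, 0, 1, 0, 0, 0, 0, 1, 2, 3, 4, 1, 2, 0, 0, 1, 2, 0, 0, 0, 0, 0, 1, 0, 0, 0, 0, 0, 0, 0, 1, 1]

π[0] = 0
j=1 s[j]='c': π[1]=0 (border '')
j=2 s[j]='a': π[2]=1 (border 'a')
j=3 s[j]='b': k: 1→0; π[3]=0 (border '')
j=4 s[j]='b': π[4]=0 (border '')
j=5 s[j]='c': π[5]=0 (border '')
j=6 s[j]='b': π[6]=0 (border '')
j=7 s[j]='a': π[7]=1 (border 'a')
j=8 s[j]='c': π[8]=2 (border 'ac')
j=9 s[j]='a': π[9]=3 (border 'aca')
j=10 s[j]='b': π[10]=4 (border 'acab')
j=11 s[j]='a': k: 4→0; π[11]=1 (border 'a')
j=12 s[j]='c': π[12]=2 (border 'ac')
j=13 s[j]='b': k: 2→0; π[13]=0 (border '')
j=14 s[j]='b': π[14]=0 (border '')
j=15 s[j]='a': π[15]=1 (border 'a')
j=16 s[j]='c': π[16]=2 (border 'ac')
j=17 s[j]='b': k: 2→0; π[17]=0 (border '')
j=18 s[j]='b': π[18]=0 (border '')
j=19 s[j]='b': π[19]=0 (border '')
j=20 s[j]='b': π[20]=0 (border '')
j=21 s[j]='c': π[21]=0 (border '')
j=22 s[j]='a': π[22]=1 (border 'a')
j=23 s[j]='b': k: 1→0; π[23]=0 (border '')
j=24 s[j]='b': π[24]=0 (border '')
j=25 s[j]='b': π[25]=0 (border '')
j=26 s[j]='b': π[26]=0 (border '')
j=27 s[j]='c': π[27]=0 (border '')
j=28 s[j]='c': π[28]=0 (border '')
j=29 s[j]='b': π[29]=0 (border '')
j=30 s[j]='a': π[30]=1 (border 'a')
j=31 s[j]='a': k: 1→0; π[31]=1 (border 'a')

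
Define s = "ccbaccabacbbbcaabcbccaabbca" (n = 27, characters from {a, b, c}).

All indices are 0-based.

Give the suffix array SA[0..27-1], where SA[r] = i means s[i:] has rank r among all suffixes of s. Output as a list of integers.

[26, 21, 14, 6, 22, 15, 8, 3, 7, 2, 10, 23, 11, 24, 12, 16, 18, 25, 20, 13, 5, 1, 9, 17, 19, 4, 0]

rank→(start, suffix):
  0 → (26, 'a')
  1 → (21, 'aabbca')
  2 → (14, 'aabcbccaabbca')
  3 → (6, 'abacbbbcaabcbccaabbca')
  4 → (22, 'abbca')
  5 → (15, 'abcbccaabbca')
  6 → (8, 'acbbbcaabcbccaabbca')
  7 → (3, 'accabacbbbcaabcbccaabbca')
  8 → (7, 'bacbbbcaabcbccaabbca')
  9 → (2, 'baccabacbbbcaabcbccaabbca')
  10 → (10, 'bbbcaabcbccaabbca')
  11 → (23, 'bbca')
  12 → (11, 'bbcaabcbccaabbca')
  13 → (24, 'bca')
  14 → (12, 'bcaabcbccaabbca')
  15 → (16, 'bcbccaabbca')
  16 → (18, 'bccaabbca')
  17 → (25, 'ca')
  18 → (20, 'caabbca')
  19 → (13, 'caabcbccaabbca')
  20 → (5, 'cabacbbbcaabcbccaabbca')
  21 → (1, 'cbaccabacbbbcaabcbccaabbca')
  22 → (9, 'cbbbcaabcbccaabbca')
  23 → (17, 'cbccaabbca')
  24 → (19, 'ccaabbca')
  25 → (4, 'ccabacbbbcaabcbccaabbca')
  26 → (0, 'ccbaccabacbbbcaabcbccaabbca')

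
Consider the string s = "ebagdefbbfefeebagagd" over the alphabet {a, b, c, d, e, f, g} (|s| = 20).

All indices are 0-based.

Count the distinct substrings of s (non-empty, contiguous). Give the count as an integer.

rank | idx | suffix
   0 |  15 | agagd
   1 |  17 | agd
   2 |   2 | agdefbbfefeebagagd
   3 |  14 | bagagd
   4 |   1 | bagdefbbfefeebagagd
   5 |   7 | bbfefeebagagd
   6 |   8 | bfefeebagagd
   7 |  19 | d
   8 |   4 | defbbfefeebagagd
   9 |  13 | ebagagd
  10 |   0 | ebagdefbbfefeebagagd
  11 |  12 | eebagagd
  12 |   5 | efbbfefeebagagd
  13 |  10 | efeebagagd
  14 |   6 | fbbfefeebagagd
  15 |  11 | feebagagd
  16 |   9 | fefeebagagd
  17 |  16 | gagd
  18 |  18 | gd
  19 |   3 | gdefbbfefeebagagd

SA = [15, 17, 2, 14, 1, 7, 8, 19, 4, 13, 0, 12, 5, 10, 6, 11, 9, 16, 18, 3]
[i] adj suffixes → lcp
  [1] 15/17 → 2 ('ag')
  [2] 17/2 → 3 ('agd')
  [3] 2/14 → 0 ('')
  [4] 14/1 → 3 ('bag')
  [5] 1/7 → 1 ('b')
  [6] 7/8 → 1 ('b')
  [7] 8/19 → 0 ('')
  [8] 19/4 → 1 ('d')
  [9] 4/13 → 0 ('')
  [10] 13/0 → 4 ('ebag')
  [11] 0/12 → 1 ('e')
  [12] 12/5 → 1 ('e')
  [13] 5/10 → 2 ('ef')
  [14] 10/6 → 0 ('')
  [15] 6/11 → 1 ('f')
  [16] 11/9 → 2 ('fe')
  [17] 9/16 → 0 ('')
  [18] 16/18 → 1 ('g')
  [19] 18/3 → 2 ('gd')

n(n+1)/2 = 20·21/2 = 210
Σ LCP = 0 + 2 + 3 + 0 + 3 + 1 + 1 + 0 + 1 + 0 + 4 + 1 + 1 + 2 + 0 + 1 + 2 + 0 + 1 + 2 = 25
distinct = 210 − 25 = 185

185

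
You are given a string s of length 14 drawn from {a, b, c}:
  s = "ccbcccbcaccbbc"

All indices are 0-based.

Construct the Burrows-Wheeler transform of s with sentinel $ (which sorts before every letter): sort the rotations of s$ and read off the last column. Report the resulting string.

cccbccbbcccac$b

rank  rotation         last
    0  $ccbcccbcaccbbc  c
    1  accbbc$ccbcccbc  c
    2  bbc$ccbcccbcacc  c
    3  bc$ccbcccbcaccb  b
    4  bcaccbbc$ccbccc  c
    5  bcccbcaccbbc$cc  c
    6  c$ccbcccbcaccbb  b
    7  caccbbc$ccbcccb  b
    8  cbbc$ccbcccbcac  c
    9  cbcaccbbc$ccbcc  c
   10  cbcccbcaccbbc$c  c
   11  ccbbc$ccbcccbca  a
   12  ccbcaccbbc$ccbc  c
   13  ccbcccbcaccbbc$  $
   14  cccbcaccbbc$ccb  b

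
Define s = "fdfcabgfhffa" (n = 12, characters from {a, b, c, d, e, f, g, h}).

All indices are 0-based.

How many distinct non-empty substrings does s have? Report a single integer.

sorted suffixes:
  #0 SA[0]=11  'a'
  #1 SA[1]=4  'abgfhffa'
  #2 SA[2]=5  'bgfhffa'
  #3 SA[3]=3  'cabgfhffa'
  #4 SA[4]=1  'dfcabgfhffa'
  #5 SA[5]=10  'fa'
  #6 SA[6]=2  'fcabgfhffa'
  #7 SA[7]=0  'fdfcabgfhffa'
  #8 SA[8]=9  'ffa'
  #9 SA[9]=7  'fhffa'
  #10 SA[10]=6  'gfhffa'
  #11 SA[11]=8  'hffa'

SA = [11, 4, 5, 3, 1, 10, 2, 0, 9, 7, 6, 8]
i: (SA[i-1],SA[i]) lcp shared
  1: (11,4) 1 'a'
  2: (4,5) 0 ''
  3: (5,3) 0 ''
  4: (3,1) 0 ''
  5: (1,10) 0 ''
  6: (10,2) 1 'f'
  7: (2,0) 1 'f'
  8: (0,9) 1 'f'
  9: (9,7) 1 'f'
  10: (7,6) 0 ''
  11: (6,8) 0 ''

n(n+1)/2 = 12·13/2 = 78
Σ LCP = 0 + 1 + 0 + 0 + 0 + 0 + 1 + 1 + 1 + 1 + 0 + 0 = 5
distinct = 78 − 5 = 73

73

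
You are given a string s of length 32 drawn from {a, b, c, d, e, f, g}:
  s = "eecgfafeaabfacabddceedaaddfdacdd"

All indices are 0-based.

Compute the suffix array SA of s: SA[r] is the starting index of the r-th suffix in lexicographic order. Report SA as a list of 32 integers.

[8, 22, 14, 9, 12, 28, 23, 5, 15, 10, 13, 29, 18, 2, 31, 21, 27, 17, 30, 16, 24, 25, 7, 1, 20, 0, 19, 11, 4, 26, 6, 3]

rank→(start, suffix):
  0 → (8, 'aabfacabddceedaaddfdacdd')
  1 → (22, 'aaddfdacdd')
  2 → (14, 'abddceedaaddfdacdd')
  3 → (9, 'abfacabddceedaaddfdacdd')
  4 → (12, 'acabddceedaaddfdacdd')
  5 → (28, 'acdd')
  6 → (23, 'addfdacdd')
  7 → (5, 'afeaabfacabddceedaaddfdacdd')
  8 → (15, 'bddceedaaddfdacdd')
  9 → (10, 'bfacabddceedaaddfdacdd')
  10 → (13, 'cabddceedaaddfdacdd')
  11 → (29, 'cdd')
  12 → (18, 'ceedaaddfdacdd')
  13 → (2, 'cgfafeaabfacabddceedaaddfdacdd')
  14 → (31, 'd')
  15 → (21, 'daaddfdacdd')
  16 → (27, 'dacdd')
  17 → (17, 'dceedaaddfdacdd')
  18 → (30, 'dd')
  19 → (16, 'ddceedaaddfdacdd')
  20 → (24, 'ddfdacdd')
  21 → (25, 'dfdacdd')
  22 → (7, 'eaabfacabddceedaaddfdacdd')
  23 → (1, 'ecgfafeaabfacabddceedaaddfdacdd')
  24 → (20, 'edaaddfdacdd')
  25 → (0, 'eecgfafeaabfacabddceedaaddfdacdd')
  26 → (19, 'eedaaddfdacdd')
  27 → (11, 'facabddceedaaddfdacdd')
  28 → (4, 'fafeaabfacabddceedaaddfdacdd')
  29 → (26, 'fdacdd')
  30 → (6, 'feaabfacabddceedaaddfdacdd')
  31 → (3, 'gfafeaabfacabddceedaaddfdacdd')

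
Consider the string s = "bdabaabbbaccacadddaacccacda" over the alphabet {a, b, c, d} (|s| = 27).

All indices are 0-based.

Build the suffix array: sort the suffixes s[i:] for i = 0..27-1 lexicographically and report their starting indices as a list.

[26, 4, 18, 2, 5, 12, 9, 19, 23, 14, 3, 8, 7, 6, 0, 11, 22, 13, 10, 21, 20, 24, 25, 17, 1, 16, 15]

sorted suffixes:
  #0 SA[0]=26  'a'
  #1 SA[1]=4  'aabbbaccacadddaacccacda'
  #2 SA[2]=18  'aacccacda'
  #3 SA[3]=2  'abaabbbaccacadddaacccacda'
  #4 SA[4]=5  'abbbaccacadddaacccacda'
  #5 SA[5]=12  'acadddaacccacda'
  #6 SA[6]=9  'accacadddaacccacda'
  #7 SA[7]=19  'acccacda'
  #8 SA[8]=23  'acda'
  #9 SA[9]=14  'adddaacccacda'
  #10 SA[10]=3  'baabbbaccacadddaacccacda'
  #11 SA[11]=8  'baccacadddaacccacda'
  #12 SA[12]=7  'bbaccacadddaacccacda'
  #13 SA[13]=6  'bbbaccacadddaacccacda'
  #14 SA[14]=0  'bdabaabbbaccacadddaacccacda'
  #15 SA[15]=11  'cacadddaacccacda'
  #16 SA[16]=22  'cacda'
  #17 SA[17]=13  'cadddaacccacda'
  #18 SA[18]=10  'ccacadddaacccacda'
  #19 SA[19]=21  'ccacda'
  #20 SA[20]=20  'cccacda'
  #21 SA[21]=24  'cda'
  #22 SA[22]=25  'da'
  #23 SA[23]=17  'daacccacda'
  #24 SA[24]=1  'dabaabbbaccacadddaacccacda'
  #25 SA[25]=16  'ddaacccacda'
  #26 SA[26]=15  'dddaacccacda'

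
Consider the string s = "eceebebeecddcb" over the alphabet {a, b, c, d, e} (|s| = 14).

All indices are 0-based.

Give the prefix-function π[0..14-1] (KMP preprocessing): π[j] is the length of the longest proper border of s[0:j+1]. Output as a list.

[0, 0, 1, 1, 0, 1, 0, 1, 1, 2, 0, 0, 0, 0]

π[0] = 0
j=1 s[j]='c': π[1]=0 (border '')
j=2 s[j]='e': π[2]=1 (border 'e')
j=3 s[j]='e': k: 1→0; π[3]=1 (border 'e')
j=4 s[j]='b': k: 1→0; π[4]=0 (border '')
j=5 s[j]='e': π[5]=1 (border 'e')
j=6 s[j]='b': k: 1→0; π[6]=0 (border '')
j=7 s[j]='e': π[7]=1 (border 'e')
j=8 s[j]='e': k: 1→0; π[8]=1 (border 'e')
j=9 s[j]='c': π[9]=2 (border 'ec')
j=10 s[j]='d': k: 2→0; π[10]=0 (border '')
j=11 s[j]='d': π[11]=0 (border '')
j=12 s[j]='c': π[12]=0 (border '')
j=13 s[j]='b': π[13]=0 (border '')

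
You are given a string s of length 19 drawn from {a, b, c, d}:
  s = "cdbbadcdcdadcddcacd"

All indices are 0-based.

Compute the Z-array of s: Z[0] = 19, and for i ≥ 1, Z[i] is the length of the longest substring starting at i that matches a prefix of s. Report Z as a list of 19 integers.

[19, 0, 0, 0, 0, 0, 2, 0, 2, 0, 0, 0, 2, 0, 0, 1, 0, 2, 0]

Z[0]=19
i=1: i≥r, start 0; Z[1]=0
i=2: i≥r, start 0; Z[2]=0
i=3: i≥r, start 0; Z[3]=0
i=4: i≥r, start 0; Z[4]=0
i=5: i≥r, start 0; Z[5]=0
i=6: i≥r, start 0; Z[6]=2 grow→box=[6,8)
i=7: min(r-i=1, Z[1]=0)=0; Z[7]=0
i=8: i≥r, start 0; Z[8]=2 grow→box=[8,10)
i=9: min(r-i=1, Z[1]=0)=0; Z[9]=0
i=10: i≥r, start 0; Z[10]=0
i=11: i≥r, start 0; Z[11]=0
i=12: i≥r, start 0; Z[12]=2 grow→box=[12,14)
i=13: min(r-i=1, Z[1]=0)=0; Z[13]=0
i=14: i≥r, start 0; Z[14]=0
i=15: i≥r, start 0; Z[15]=1 grow→box=[15,16)
i=16: i≥r, start 0; Z[16]=0
i=17: i≥r, start 0; Z[17]=2 grow→box=[17,19)
i=18: min(r-i=1, Z[1]=0)=0; Z[18]=0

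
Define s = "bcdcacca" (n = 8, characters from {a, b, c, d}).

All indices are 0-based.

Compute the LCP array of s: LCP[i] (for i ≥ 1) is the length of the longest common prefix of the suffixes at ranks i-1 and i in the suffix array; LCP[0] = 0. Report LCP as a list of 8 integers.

[0, 1, 0, 0, 2, 1, 1, 0]

sorted suffixes:
  #0 SA[0]=7  'a'
  #1 SA[1]=4  'acca'
  #2 SA[2]=0  'bcdcacca'
  #3 SA[3]=6  'ca'
  #4 SA[4]=3  'cacca'
  #5 SA[5]=5  'cca'
  #6 SA[6]=1  'cdcacca'
  #7 SA[7]=2  'dcacca'

SA = [7, 4, 0, 6, 3, 5, 1, 2]
rank  pair      lcp
   1  s[7:],s[4:]  1  'a'
   2  s[4:],s[0:]  0  ''
   3  s[0:],s[6:]  0  ''
   4  s[6:],s[3:]  2  'ca'
   5  s[3:],s[5:]  1  'c'
   6  s[5:],s[1:]  1  'c'
   7  s[1:],s[2:]  0  ''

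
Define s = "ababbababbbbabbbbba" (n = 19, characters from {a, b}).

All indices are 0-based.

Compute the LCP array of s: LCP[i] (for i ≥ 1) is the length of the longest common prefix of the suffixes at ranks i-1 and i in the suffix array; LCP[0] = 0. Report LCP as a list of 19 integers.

[0, 1, 5, 2, 3, 5, 0, 2, 3, 4, 6, 1, 3, 4, 2, 4, 3, 5, 4]

sorted suffixes:
  #0 SA[0]=18  'a'
  #1 SA[1]=0  'ababbababbbbabbbbba'
  #2 SA[2]=5  'ababbbbabbbbba'
  #3 SA[3]=2  'abbababbbbabbbbba'
  #4 SA[4]=7  'abbbbabbbbba'
  #5 SA[5]=12  'abbbbba'
  #6 SA[6]=17  'ba'
  #7 SA[7]=4  'bababbbbabbbbba'
  #8 SA[8]=1  'babbababbbbabbbbba'
  #9 SA[9]=6  'babbbbabbbbba'
  #10 SA[10]=11  'babbbbba'
  #11 SA[11]=16  'bba'
  #12 SA[12]=3  'bbababbbbabbbbba'
  #13 SA[13]=10  'bbabbbbba'
  #14 SA[14]=15  'bbba'
  #15 SA[15]=9  'bbbabbbbba'
  #16 SA[16]=14  'bbbba'
  #17 SA[17]=8  'bbbbabbbbba'
  #18 SA[18]=13  'bbbbba'

SA = [18, 0, 5, 2, 7, 12, 17, 4, 1, 6, 11, 16, 3, 10, 15, 9, 14, 8, 13]
rank  pair      lcp
   1  s[18:],s[0:]  1  'a'
   2  s[0:],s[5:]  5  'ababb'
   3  s[5:],s[2:]  2  'ab'
   4  s[2:],s[7:]  3  'abb'
   5  s[7:],s[12:]  5  'abbbb'
   6  s[12:],s[17:]  0  ''
   7  s[17:],s[4:]  2  'ba'
   8  s[4:],s[1:]  3  'bab'
   9  s[1:],s[6:]  4  'babb'
  10  s[6:],s[11:]  6  'babbbb'
  11  s[11:],s[16:]  1  'b'
  12  s[16:],s[3:]  3  'bba'
  13  s[3:],s[10:]  4  'bbab'
  14  s[10:],s[15:]  2  'bb'
  15  s[15:],s[9:]  4  'bbba'
  16  s[9:],s[14:]  3  'bbb'
  17  s[14:],s[8:]  5  'bbbba'
  18  s[8:],s[13:]  4  'bbbb'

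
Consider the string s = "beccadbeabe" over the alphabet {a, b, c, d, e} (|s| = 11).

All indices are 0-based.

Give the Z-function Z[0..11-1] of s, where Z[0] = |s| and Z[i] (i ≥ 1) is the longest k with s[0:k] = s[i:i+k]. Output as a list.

Z[0]=11
i=1: fresh scan; Z[1]=0
i=2: fresh scan; Z[2]=0
i=3: fresh scan; Z[3]=0
i=4: fresh scan; Z[4]=0
i=5: fresh scan; Z[5]=0
i=6: fresh scan; Z[6]=2 scan→box=[6,8)
i=7: min(r-i=1, Z[1]=0)=0; Z[7]=0
i=8: fresh scan; Z[8]=0
i=9: fresh scan; Z[9]=2 scan→box=[9,11)
i=10: min(r-i=1, Z[1]=0)=0; Z[10]=0

[11, 0, 0, 0, 0, 0, 2, 0, 0, 2, 0]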